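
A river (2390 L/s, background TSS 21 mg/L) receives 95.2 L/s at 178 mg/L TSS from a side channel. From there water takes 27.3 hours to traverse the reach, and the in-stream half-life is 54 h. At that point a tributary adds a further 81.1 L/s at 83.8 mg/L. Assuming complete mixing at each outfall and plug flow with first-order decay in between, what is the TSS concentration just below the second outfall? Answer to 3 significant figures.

After mixing, C = (2390·21.00 + 95.20·178.0) / 2485 = 67140/2485 = 27.01 mg/L; combined flow 2485 L/s.
Half-life 54 h → k = ln 2 / 54 = 0.01284 h⁻¹ = 0.3081 d⁻¹.
Decay over the reach: 27.01·exp(−kt) = 27.01·0.7044 = 19.03 mg/L.
At the second outfall, C = (2485·19.03 + 81.10·83.80) / (2485 + 81.10) = 21.08 mg/L.

21.1 mg/L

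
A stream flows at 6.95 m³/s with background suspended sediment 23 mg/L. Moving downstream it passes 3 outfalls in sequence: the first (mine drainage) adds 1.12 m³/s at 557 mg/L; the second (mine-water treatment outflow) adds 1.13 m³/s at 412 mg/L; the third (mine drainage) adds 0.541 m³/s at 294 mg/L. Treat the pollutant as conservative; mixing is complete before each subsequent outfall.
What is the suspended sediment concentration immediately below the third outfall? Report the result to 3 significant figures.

145 mg/L

Outfall 1: combined Q = 8.070 m³/s; C = (6.950·23.00 + 1.120·557.0)/8.070 = 97.11 mg/L.
Outfall 2: combined Q = 9.200 m³/s; C = (8.070·97.11 + 1.130·412.0)/9.200 = 135.8 mg/L.
Outfall 3: combined Q = 9.741 m³/s; C = (9.200·135.8 + 0.5410·294.0)/9.741 = 144.6 mg/L.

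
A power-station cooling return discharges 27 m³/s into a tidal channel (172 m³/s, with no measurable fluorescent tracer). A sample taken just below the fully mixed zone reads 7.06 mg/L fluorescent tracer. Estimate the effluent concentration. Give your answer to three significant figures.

Mass balance: 172.0·0 + 27.00·Cₑ = 199.0·7.060
→ Cₑ = (199.0·7.060 − 172.0·0) / 27.00 = 52.03 mg/L.

52.0 mg/L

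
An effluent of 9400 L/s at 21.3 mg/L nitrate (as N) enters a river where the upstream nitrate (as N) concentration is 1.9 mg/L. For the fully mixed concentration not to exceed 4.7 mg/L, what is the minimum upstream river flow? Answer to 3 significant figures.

Set C_mix = 4.7: (Q·1.900 + 9400·21.30) / (Q + 9400) = 4.7
→ Q = 9400·(21.30 − 4.7)/(4.7 − 1.900) = 55730 L/s.

55700 L/s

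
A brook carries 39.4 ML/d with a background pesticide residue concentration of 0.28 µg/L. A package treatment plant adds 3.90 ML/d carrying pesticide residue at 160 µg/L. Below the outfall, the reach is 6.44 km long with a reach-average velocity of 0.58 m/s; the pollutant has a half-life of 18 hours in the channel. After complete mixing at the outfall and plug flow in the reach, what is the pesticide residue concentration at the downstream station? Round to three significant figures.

After mixing, C = (39.40·0.2800 + 3.900·160.0) / 43.30 = 635.0/43.30 = 14.67 µg/L.
Travel time t = 6.44·1000 / 0.58 = 11100 s = 3.084 h.
Half-life 18 h → k = ln 2 / 18 = 0.03851 h⁻¹ = 0.9242 d⁻¹.
Applying C = C₀e^(−kt): 14.67 × 0.8880 = 13.02 µg/L.

13.0 µg/L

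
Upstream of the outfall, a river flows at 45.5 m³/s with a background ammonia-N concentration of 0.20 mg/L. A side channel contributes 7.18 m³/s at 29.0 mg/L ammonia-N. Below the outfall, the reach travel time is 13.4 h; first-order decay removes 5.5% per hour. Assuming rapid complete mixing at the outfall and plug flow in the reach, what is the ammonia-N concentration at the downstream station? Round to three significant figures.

1.93 mg/L

Mass balance: C = (45.50·0.2000 + 7.180·29.00) / 52.68 = 217.3/52.68 = 4.125 mg/L.
5.5%/h lost → k = −ln(1 − 0.055) = 0.05657 h⁻¹.
After decay, C = 4.125 × e^(−kt) = 4.125 × 0.4686 = 1.933 mg/L.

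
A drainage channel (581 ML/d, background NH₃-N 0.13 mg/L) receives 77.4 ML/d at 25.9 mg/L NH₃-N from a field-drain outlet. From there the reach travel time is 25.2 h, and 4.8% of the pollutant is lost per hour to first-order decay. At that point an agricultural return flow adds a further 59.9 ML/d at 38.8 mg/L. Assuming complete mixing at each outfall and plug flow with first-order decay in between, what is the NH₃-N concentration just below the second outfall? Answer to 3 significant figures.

4.07 mg/L

Conservation of mass: C = (581.0·0.1300 + 77.40·25.90) / 658.4 = 2080/658.4 = 3.159 mg/L; combined flow 658.4 ML/d.
4.8%/h lost → k = −ln(1 − 0.048) = 0.04919 h⁻¹.
Applying C = C₀e^(−kt): 3.159 × 0.2895 = 0.9147 mg/L.
Second outfall: C = (658.4·0.9147 + 59.90·38.80)/718.3 = 4.074 mg/L.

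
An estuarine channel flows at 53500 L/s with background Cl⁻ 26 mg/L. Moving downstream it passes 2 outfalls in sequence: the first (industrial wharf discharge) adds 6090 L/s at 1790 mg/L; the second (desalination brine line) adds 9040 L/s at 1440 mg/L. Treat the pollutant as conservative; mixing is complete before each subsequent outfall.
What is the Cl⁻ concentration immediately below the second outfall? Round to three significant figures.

After outfall 1: Q = 53500 + 6090 = 59590 L/s; C = (53500·26.00 + 6090·1790)/59590 = 206.3 mg/L.
After outfall 2: Q = 59590 + 9040 = 68630 L/s; C = (59590·206.3 + 9040·1440)/68630 = 368.8 mg/L.

369 mg/L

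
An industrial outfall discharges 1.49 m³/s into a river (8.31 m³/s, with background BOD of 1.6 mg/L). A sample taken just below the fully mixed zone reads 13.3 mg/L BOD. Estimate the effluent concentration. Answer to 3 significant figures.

78.6 mg/L

Mass balance: 8.310·1.600 + 1.490·Cₑ = 9.800·13.30
→ Cₑ = (9.800·13.30 − 8.310·1.600) / 1.490 = 78.55 mg/L.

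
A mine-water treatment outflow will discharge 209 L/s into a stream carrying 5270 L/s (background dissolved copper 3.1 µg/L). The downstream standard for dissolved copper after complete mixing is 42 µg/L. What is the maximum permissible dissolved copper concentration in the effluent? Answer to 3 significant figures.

1020 µg/L

At the limit, (Qr·Cr + Qe·Cₑ)/(Qr + Qe) = 42:
Cₑ = (5479·42 − 5270·3.100) / 209.0 = 1023 µg/L.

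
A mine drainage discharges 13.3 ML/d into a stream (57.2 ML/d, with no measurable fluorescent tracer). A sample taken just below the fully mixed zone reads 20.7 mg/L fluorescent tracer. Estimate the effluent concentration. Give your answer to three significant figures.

110 mg/L

Mass balance: 57.20·0 + 13.30·Cₑ = 70.50·20.70
→ Cₑ = (70.50·20.70 − 57.20·0) / 13.30 = 109.7 mg/L.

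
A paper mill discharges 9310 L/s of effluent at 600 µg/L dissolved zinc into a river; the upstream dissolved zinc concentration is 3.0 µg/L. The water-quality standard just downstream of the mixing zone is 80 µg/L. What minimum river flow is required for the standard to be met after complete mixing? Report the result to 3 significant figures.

Set C_mix = 80: (Q·3.000 + 9310·600.0) / (Q + 9310) = 80
→ Q = 9310·(600.0 − 80)/(80 − 3.000) = 62870 L/s.

62900 L/s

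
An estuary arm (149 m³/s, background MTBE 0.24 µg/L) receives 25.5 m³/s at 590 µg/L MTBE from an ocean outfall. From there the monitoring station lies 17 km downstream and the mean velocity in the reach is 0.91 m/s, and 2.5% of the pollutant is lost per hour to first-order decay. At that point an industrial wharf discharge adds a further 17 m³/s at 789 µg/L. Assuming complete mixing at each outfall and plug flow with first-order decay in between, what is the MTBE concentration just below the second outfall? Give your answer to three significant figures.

After mixing, C = (149.0·0.2400 + 25.50·590.0) / 174.5 = 15080/174.5 = 86.42 µg/L; combined flow 174.5 m³/s.
Travel time t = 17·1000 / 0.91 = 18680 s = 5.189 h.
2.5%/h lost → k = −ln(1 − 0.025) = 0.02532 h⁻¹.
After decay, C = 86.42 × e^(−kt) = 86.42 × 0.8769 = 75.78 µg/L.
At the second outfall, C = (174.5·75.78 + 17.00·789.0) / (174.5 + 17.00) = 139.1 µg/L.

139 µg/L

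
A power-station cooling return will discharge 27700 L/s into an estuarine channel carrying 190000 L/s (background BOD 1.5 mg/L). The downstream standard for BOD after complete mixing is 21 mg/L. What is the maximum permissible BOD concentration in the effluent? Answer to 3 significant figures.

155 mg/L

At the limit, (Qr·Cr + Qe·Cₑ)/(Qr + Qe) = 21:
Cₑ = (217700·21 − 190000·1.500) / 27700 = 154.8 mg/L.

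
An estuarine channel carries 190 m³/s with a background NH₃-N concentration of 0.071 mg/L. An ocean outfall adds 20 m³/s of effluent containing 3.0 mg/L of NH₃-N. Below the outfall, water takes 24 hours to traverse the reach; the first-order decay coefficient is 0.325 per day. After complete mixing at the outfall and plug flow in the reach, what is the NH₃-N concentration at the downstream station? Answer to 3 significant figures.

0.253 mg/L

Flow-weighted average: C = (190.0·0.07100 + 20.00·3.000) / 210.0 = 73.49/210.0 = 0.3500 mg/L.
First-order decay: C = 0.3500·exp(−k·t) = 0.3500·0.7225 = 0.2529 mg/L.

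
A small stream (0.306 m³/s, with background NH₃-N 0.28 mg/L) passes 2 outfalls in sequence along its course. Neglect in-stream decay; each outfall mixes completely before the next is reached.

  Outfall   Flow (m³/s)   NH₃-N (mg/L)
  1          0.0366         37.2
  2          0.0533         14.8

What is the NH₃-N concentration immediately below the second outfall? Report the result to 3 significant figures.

5.65 mg/L

After outfall 1: Q = 0.3060 + 0.03660 = 0.3426 m³/s; C = (0.3060·0.2800 + 0.03660·37.20)/0.3426 = 4.224 mg/L.
After outfall 2: Q = 0.3426 + 0.05330 = 0.3959 m³/s; C = (0.3426·4.224 + 0.05330·14.80)/0.3959 = 5.648 mg/L.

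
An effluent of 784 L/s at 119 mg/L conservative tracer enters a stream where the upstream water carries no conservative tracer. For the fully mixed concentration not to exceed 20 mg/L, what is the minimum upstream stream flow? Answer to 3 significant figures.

3880 L/s

Set C_mix = 20: (Q·0 + 784.0·119.0) / (Q + 784.0) = 20
→ Q = 784.0·(119.0 − 20)/(20 − 0) = 3881 L/s.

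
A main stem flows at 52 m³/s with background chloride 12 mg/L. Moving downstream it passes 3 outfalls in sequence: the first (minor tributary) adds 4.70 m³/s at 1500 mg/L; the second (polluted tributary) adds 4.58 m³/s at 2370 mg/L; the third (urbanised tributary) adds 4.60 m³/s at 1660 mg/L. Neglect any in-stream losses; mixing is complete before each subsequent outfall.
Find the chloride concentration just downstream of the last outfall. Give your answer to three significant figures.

397 mg/L

Below outfall 1: Q → 56.70 m³/s, C = (52.00·12.00 + 4.700·1500)/56.70 = 135.3 mg/L.
Below outfall 2: Q → 61.28 m³/s, C = (56.70·135.3 + 4.580·2370)/61.28 = 302.4 mg/L.
Below outfall 3: Q → 65.88 m³/s, C = (61.28·302.4 + 4.600·1660)/65.88 = 397.2 mg/L.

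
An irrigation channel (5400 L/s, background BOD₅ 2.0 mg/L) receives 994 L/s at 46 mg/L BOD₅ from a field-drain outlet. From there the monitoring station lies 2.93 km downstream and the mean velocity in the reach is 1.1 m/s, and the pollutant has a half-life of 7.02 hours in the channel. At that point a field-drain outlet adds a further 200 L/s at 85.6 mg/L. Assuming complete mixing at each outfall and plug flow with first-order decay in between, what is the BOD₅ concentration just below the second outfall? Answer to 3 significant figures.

Conservation of mass: C = (5400·2.000 + 994.0·46.00) / 6394 = 56520/6394 = 8.840 mg/L; combined flow 6394 L/s.
Travel time t = 2.93·1000 / 1.1 = 2664 s = 0.7399 h.
Half-life 7.02 h → k = ln 2 / 7.02 = 0.09874 h⁻¹ = 2.370 d⁻¹.
Decay over the reach: 8.840·exp(−kt) = 8.840·0.9295 = 8.217 mg/L.
Second outfall: C = (6394·8.217 + 200.0·85.60)/6594 = 10.56 mg/L.

10.6 mg/L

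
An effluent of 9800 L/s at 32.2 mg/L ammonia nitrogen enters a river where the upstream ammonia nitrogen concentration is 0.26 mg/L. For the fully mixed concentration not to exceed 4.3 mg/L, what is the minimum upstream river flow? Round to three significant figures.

Set C_mix = 4.3: (Q·0.2600 + 9800·32.20) / (Q + 9800) = 4.3
→ Q = 9800·(32.20 − 4.3)/(4.3 − 0.2600) = 67680 L/s.

67700 L/s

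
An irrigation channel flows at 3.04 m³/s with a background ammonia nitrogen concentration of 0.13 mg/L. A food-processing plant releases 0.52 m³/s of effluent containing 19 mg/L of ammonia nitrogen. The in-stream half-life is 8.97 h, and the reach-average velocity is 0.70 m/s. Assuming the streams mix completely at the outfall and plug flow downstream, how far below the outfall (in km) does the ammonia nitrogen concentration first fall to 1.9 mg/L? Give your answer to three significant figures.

13.6 km

Mixed concentration C = ΣQC/ΣQ = (3.040·0.1300 + 0.5200·19.00) / 3.560 = 10.28/3.560 = 2.886 mg/L.
Half-life 8.97 h → k = ln 2 / 8.97 = 0.07727 h⁻¹ = 1.855 d⁻¹.
Set 2.886·exp(−k·t) = 1.9 → t = ln(2.886/1.9)/k = 19480 s = 5.411 h.
Distance = v·t = 0.70·19480 = 13640 m = 13.64 km.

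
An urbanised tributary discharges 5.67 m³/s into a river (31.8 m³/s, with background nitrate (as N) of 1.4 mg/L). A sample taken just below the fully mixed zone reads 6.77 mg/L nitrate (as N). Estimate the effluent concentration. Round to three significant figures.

36.9 mg/L

Mass balance: 31.80·1.400 + 5.670·Cₑ = 37.47·6.770
→ Cₑ = (37.47·6.770 − 31.80·1.400) / 5.670 = 36.89 mg/L.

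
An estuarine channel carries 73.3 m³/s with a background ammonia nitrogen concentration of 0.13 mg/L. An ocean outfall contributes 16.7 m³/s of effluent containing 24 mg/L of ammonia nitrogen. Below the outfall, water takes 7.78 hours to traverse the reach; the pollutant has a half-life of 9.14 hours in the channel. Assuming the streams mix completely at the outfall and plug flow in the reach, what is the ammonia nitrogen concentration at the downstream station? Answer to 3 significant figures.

Mass balance: C = (73.30·0.1300 + 16.70·24.00) / 90.00 = 410.3/90.00 = 4.559 mg/L.
Half-life 9.14 h → k = ln 2 / 9.14 = 0.07584 h⁻¹ = 1.820 d⁻¹.
After decay, C = 4.559 × e^(−kt) = 4.559 × 0.5543 = 2.527 mg/L.

2.53 mg/L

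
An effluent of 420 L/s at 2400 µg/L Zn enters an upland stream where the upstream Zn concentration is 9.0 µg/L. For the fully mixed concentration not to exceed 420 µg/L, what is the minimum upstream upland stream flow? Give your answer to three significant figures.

Set C_mix = 420: (Q·9.000 + 420.0·2400) / (Q + 420.0) = 420
→ Q = 420.0·(2400 − 420)/(420 − 9.000) = 2023 L/s.

2020 L/s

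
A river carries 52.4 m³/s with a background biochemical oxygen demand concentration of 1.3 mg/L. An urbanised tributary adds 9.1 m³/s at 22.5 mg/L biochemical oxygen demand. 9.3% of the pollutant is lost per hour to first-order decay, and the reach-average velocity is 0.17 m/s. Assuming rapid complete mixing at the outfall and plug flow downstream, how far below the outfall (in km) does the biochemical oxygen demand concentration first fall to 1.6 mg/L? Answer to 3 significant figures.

Mixed concentration C = ΣQC/ΣQ = (52.40·1.300 + 9.100·22.50) / 61.50 = 272.9/61.50 = 4.437 mg/L.
9.3%/h lost → k = −ln(1 − 0.093) = 0.09761 h⁻¹.
Set 4.437·exp(−k·t) = 1.6 → t = ln(4.437/1.6)/k = 37620 s = 10.45 h.
Distance = v·t = 0.17·37620 = 6395 m = 6.395 km.

6.39 km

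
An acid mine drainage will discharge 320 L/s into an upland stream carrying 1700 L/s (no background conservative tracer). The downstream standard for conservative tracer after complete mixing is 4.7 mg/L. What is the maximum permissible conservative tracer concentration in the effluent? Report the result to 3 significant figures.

At the limit, (Qr·Cr + Qe·Cₑ)/(Qr + Qe) = 4.7:
Cₑ = (2020·4.7 − 1700·0) / 320.0 = 29.67 mg/L.

29.7 mg/L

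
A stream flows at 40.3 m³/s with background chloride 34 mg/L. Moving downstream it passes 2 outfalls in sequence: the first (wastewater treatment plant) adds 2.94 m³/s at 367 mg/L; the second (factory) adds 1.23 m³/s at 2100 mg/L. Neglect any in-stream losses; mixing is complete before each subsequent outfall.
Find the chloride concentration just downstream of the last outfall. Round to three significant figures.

Below outfall 1: Q → 43.24 m³/s, C = (40.30·34.00 + 2.940·367.0)/43.24 = 56.64 mg/L.
Below outfall 2: Q → 44.47 m³/s, C = (43.24·56.64 + 1.230·2100)/44.47 = 113.2 mg/L.

113 mg/L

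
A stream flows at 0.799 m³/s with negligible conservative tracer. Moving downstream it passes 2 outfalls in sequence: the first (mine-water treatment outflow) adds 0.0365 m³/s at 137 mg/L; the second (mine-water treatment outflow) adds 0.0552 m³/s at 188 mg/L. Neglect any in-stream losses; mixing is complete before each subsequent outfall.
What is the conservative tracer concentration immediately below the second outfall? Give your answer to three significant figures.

17.3 mg/L

Below outfall 1: Q → 0.8355 m³/s, C = (0.7990·0 + 0.03650·137.0)/0.8355 = 5.985 mg/L.
Below outfall 2: Q → 0.8907 m³/s, C = (0.8355·5.985 + 0.05520·188.0)/0.8907 = 17.27 mg/L.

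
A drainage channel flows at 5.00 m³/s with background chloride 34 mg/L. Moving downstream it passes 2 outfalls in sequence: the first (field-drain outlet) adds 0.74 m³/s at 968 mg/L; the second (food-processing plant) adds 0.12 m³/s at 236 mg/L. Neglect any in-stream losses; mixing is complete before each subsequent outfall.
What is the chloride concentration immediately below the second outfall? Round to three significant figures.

156 mg/L

After outfall 1: Q = 5.000 + 0.7400 = 5.740 m³/s; C = (5.000·34.00 + 0.7400·968.0)/5.740 = 154.4 mg/L.
After outfall 2: Q = 5.740 + 0.1200 = 5.860 m³/s; C = (5.740·154.4 + 0.1200·236.0)/5.860 = 156.1 mg/L.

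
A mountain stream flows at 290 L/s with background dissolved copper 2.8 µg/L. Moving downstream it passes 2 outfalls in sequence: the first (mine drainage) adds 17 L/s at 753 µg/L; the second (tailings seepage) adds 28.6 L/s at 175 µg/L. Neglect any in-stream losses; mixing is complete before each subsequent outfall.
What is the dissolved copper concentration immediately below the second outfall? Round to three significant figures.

55.5 µg/L

After outfall 1: Q = 290.0 + 17.00 = 307.0 L/s; C = (290.0·2.800 + 17.00·753.0)/307.0 = 44.34 µg/L.
After outfall 2: Q = 307.0 + 28.60 = 335.6 L/s; C = (307.0·44.34 + 28.60·175.0)/335.6 = 55.48 µg/L.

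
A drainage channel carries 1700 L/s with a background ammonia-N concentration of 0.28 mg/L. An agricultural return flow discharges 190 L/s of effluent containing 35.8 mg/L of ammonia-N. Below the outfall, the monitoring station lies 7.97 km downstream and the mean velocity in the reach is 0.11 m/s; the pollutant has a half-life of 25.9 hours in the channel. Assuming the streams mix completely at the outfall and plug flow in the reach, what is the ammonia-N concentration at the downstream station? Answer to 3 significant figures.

2.25 mg/L

Flow-weighted average: C = (1700·0.2800 + 190.0·35.80) / 1890 = 7278/1890 = 3.851 mg/L.
Travel time t = 7.97·1000 / 0.11 = 72450 s = 20.13 h.
Half-life 25.9 h → k = ln 2 / 25.9 = 0.02676 h⁻¹ = 0.6423 d⁻¹.
First-order decay: C = 3.851·exp(−k·t) = 3.851·0.5835 = 2.247 mg/L.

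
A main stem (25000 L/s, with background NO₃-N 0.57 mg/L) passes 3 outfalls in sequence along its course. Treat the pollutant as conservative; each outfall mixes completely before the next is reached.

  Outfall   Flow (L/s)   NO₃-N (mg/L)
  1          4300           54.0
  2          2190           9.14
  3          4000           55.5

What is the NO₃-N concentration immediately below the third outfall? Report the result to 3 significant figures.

Outfall 1: combined Q = 29300 L/s; C = (25000·0.5700 + 4300·54.00)/29300 = 8.411 mg/L.
Outfall 2: combined Q = 31490 L/s; C = (29300·8.411 + 2190·9.140)/31490 = 8.462 mg/L.
Outfall 3: combined Q = 35490 L/s; C = (31490·8.462 + 4000·55.50)/35490 = 13.76 mg/L.

13.8 mg/L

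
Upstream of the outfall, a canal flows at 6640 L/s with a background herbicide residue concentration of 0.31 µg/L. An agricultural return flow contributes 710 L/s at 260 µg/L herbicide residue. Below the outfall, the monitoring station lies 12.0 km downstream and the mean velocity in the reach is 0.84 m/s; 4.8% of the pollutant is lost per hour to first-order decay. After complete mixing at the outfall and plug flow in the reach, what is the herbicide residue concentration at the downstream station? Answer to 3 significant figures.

20.9 µg/L

Conservation of mass: C = (6640·0.3100 + 710.0·260.0) / 7350 = 186700/7350 = 25.40 µg/L.
Travel time t = 12.0·1000 / 0.84 = 14290 s = 3.968 h.
4.8%/h lost → k = −ln(1 − 0.048) = 0.04919 h⁻¹.
After decay, C = 25.40 × e^(−kt) = 25.40 × 0.8227 = 20.89 µg/L.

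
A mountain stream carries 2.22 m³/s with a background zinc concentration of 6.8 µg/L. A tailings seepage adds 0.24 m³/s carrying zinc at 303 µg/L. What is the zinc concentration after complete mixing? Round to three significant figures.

Mass balance: C = (2.220·6.800 + 0.2400·303.0) / 2.460 = 87.82/2.460 = 35.70 µg/L.

35.7 µg/L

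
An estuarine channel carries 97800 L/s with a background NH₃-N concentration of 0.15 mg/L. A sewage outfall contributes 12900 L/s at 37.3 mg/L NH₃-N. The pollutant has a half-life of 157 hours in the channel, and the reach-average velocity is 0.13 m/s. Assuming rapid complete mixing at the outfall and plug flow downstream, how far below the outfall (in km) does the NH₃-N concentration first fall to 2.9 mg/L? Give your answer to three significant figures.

46.1 km

After mixing, C = (97800·0.1500 + 12900·37.30) / 110700 = 495800/110700 = 4.479 mg/L.
Half-life 157 h → k = ln 2 / 157 = 0.004415 h⁻¹ = 0.1060 d⁻¹.
Set 4.479·exp(−k·t) = 2.9 → t = ln(4.479/2.9)/k = 354500 s = 98.47 h.
Distance = v·t = 0.13·354500 = 46080 m = 46.08 km.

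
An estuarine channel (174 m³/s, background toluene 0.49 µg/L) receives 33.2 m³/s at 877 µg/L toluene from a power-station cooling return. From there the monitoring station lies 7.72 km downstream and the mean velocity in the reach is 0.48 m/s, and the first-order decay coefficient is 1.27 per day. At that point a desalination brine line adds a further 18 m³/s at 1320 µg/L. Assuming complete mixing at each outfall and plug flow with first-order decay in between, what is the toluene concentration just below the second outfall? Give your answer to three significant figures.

Mass balance: C = (174.0·0.4900 + 33.20·877.0) / 207.2 = 29200/207.2 = 140.9 µg/L; combined flow 207.2 m³/s.
Travel time t = 7.72·1000 / 0.48 = 16080 s = 4.468 h.
First-order decay: C = 140.9·exp(−k·t) = 140.9·0.7895 = 111.3 µg/L.
Second outfall: C = (207.2·111.3 + 18.00·1320)/225.2 = 207.9 µg/L.

208 µg/L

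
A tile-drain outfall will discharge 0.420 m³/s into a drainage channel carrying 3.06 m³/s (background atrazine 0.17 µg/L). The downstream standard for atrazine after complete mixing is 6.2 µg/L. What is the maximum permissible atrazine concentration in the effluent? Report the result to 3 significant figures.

50.1 µg/L

At the limit, (Qr·Cr + Qe·Cₑ)/(Qr + Qe) = 6.2:
Cₑ = (3.480·6.2 − 3.060·0.1700) / 0.4200 = 50.13 µg/L.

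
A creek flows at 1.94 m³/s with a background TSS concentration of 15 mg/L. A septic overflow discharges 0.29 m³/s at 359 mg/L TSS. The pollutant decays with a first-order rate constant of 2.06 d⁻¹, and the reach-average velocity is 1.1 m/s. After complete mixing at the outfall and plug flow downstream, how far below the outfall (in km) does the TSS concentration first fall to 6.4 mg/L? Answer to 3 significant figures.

Flow-weighted average: C = (1.940·15.00 + 0.2900·359.0) / 2.230 = 133.2/2.230 = 59.74 mg/L.
Set 59.74·exp(−k·t) = 6.4 → t = ln(59.74/6.4)/k = 93680 s = 26.02 h.
Distance = v·t = 1.1·93680 = 103100 m = 103.1 km.

103 km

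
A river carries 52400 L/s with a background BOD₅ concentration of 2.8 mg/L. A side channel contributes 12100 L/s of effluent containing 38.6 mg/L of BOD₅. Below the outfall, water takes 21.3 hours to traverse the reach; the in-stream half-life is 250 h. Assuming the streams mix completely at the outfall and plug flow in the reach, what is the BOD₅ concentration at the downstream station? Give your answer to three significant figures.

Mass balance: C = (52400·2.800 + 12100·38.60) / 64500 = 613800/64500 = 9.516 mg/L.
Half-life 250 h → k = ln 2 / 250 = 0.002773 h⁻¹ = 0.06654 d⁻¹.
Decay over the reach: 9.516·exp(−kt) = 9.516·0.9427 = 8.970 mg/L.

8.97 mg/L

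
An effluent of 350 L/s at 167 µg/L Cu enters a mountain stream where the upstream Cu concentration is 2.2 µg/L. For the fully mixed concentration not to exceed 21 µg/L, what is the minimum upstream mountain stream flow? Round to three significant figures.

2720 L/s

Set C_mix = 21: (Q·2.200 + 350.0·167.0) / (Q + 350.0) = 21
→ Q = 350.0·(167.0 − 21)/(21 − 2.200) = 2718 L/s.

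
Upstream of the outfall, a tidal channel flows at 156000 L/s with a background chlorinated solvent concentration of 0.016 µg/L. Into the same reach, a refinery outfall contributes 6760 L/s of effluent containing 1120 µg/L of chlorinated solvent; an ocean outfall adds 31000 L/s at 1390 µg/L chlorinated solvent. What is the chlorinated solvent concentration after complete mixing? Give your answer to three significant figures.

261 µg/L

Flow-weighted average: C = (156000·0.01600 + 6760·1120 + 31000·1390) / 193800 = 50660000/193800 = 261.5 µg/L.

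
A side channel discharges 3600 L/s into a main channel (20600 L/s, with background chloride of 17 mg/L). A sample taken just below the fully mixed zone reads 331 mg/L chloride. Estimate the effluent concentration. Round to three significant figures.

2130 mg/L

Mass balance: 20600·17.00 + 3600·Cₑ = 24200·331.0
→ Cₑ = (24200·331.0 − 20600·17.00) / 3600 = 2128 mg/L.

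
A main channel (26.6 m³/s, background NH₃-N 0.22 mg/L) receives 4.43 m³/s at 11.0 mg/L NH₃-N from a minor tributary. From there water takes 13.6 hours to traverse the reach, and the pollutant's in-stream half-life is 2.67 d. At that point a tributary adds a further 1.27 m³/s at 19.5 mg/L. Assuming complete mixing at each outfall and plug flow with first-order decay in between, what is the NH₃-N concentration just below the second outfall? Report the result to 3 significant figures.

2.23 mg/L

Mass balance: C = (26.60·0.2200 + 4.430·11.00) / 31.03 = 54.58/31.03 = 1.759 mg/L; combined flow 31.03 m³/s.
Half-life 2.67 d → k = ln 2 / 2.67 = 0.2596 d⁻¹.
After decay, C = 1.759 × e^(−kt) = 1.759 × 0.8632 = 1.518 mg/L.
Second outfall: C = (31.03·1.518 + 1.270·19.50)/32.30 = 2.225 mg/L.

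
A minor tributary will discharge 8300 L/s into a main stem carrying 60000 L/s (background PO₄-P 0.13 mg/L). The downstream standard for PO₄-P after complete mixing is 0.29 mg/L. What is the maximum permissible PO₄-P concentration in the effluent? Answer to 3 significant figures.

At the limit, (Qr·Cr + Qe·Cₑ)/(Qr + Qe) = 0.29:
Cₑ = (68300·0.29 − 60000·0.1300) / 8300 = 1.447 mg/L.

1.45 mg/L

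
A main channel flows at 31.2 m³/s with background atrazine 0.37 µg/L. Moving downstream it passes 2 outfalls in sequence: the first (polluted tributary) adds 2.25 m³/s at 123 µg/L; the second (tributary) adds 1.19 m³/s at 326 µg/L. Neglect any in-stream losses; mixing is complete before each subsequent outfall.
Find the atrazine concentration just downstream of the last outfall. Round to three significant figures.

Below outfall 1: Q → 33.45 m³/s, C = (31.20·0.3700 + 2.250·123.0)/33.45 = 8.619 µg/L.
Below outfall 2: Q → 34.64 m³/s, C = (33.45·8.619 + 1.190·326.0)/34.64 = 19.52 µg/L.

19.5 µg/L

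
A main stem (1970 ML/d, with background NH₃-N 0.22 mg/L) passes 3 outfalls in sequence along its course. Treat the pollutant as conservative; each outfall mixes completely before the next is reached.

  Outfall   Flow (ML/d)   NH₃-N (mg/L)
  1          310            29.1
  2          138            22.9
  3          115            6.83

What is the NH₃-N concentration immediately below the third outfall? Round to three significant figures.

After outfall 1: Q = 1970 + 310.0 = 2280 ML/d; C = (1970·0.2200 + 310.0·29.10)/2280 = 4.147 mg/L.
After outfall 2: Q = 2280 + 138.0 = 2418 ML/d; C = (2280·4.147 + 138.0·22.90)/2418 = 5.217 mg/L.
After outfall 3: Q = 2418 + 115.0 = 2533 ML/d; C = (2418·5.217 + 115.0·6.830)/2533 = 5.290 mg/L.

5.29 mg/L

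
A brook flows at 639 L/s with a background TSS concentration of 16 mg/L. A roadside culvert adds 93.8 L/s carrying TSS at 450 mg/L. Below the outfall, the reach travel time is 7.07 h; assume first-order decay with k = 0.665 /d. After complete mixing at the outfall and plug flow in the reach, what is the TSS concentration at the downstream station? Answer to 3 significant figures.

58.8 mg/L

Conservation of mass: C = (639.0·16.00 + 93.80·450.0) / 732.8 = 52430/732.8 = 71.55 mg/L.
First-order decay: C = 71.55·exp(−k·t) = 71.55·0.8221 = 58.82 mg/L.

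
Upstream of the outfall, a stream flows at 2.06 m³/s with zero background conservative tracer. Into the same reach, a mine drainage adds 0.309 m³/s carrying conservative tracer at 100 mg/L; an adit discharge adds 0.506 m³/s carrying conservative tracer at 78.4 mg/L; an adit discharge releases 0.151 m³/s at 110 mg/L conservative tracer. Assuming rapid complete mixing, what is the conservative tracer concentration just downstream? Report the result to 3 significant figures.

28.8 mg/L

Mixed concentration C = ΣQC/ΣQ = (2.060·0 + 0.3090·100.0 + 0.5060·78.40 + 0.1510·110.0) / 3.026 = 87.18/3.026 = 28.81 mg/L.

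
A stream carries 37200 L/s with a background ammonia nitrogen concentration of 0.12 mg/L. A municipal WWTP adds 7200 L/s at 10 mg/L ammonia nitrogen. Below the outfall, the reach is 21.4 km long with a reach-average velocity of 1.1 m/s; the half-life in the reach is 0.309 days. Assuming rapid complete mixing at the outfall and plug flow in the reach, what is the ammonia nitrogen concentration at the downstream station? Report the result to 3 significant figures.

Mass balance: C = (37200·0.1200 + 7200·10.00) / 44400 = 76460/44400 = 1.722 mg/L.
Travel time t = 21.4·1000 / 1.1 = 19450 s = 5.404 h.
Half-life 0.309 d → k = ln 2 / 0.309 = 2.243 d⁻¹.
Decay over the reach: 1.722·exp(−kt) = 1.722·0.6034 = 1.039 mg/L.

1.04 mg/L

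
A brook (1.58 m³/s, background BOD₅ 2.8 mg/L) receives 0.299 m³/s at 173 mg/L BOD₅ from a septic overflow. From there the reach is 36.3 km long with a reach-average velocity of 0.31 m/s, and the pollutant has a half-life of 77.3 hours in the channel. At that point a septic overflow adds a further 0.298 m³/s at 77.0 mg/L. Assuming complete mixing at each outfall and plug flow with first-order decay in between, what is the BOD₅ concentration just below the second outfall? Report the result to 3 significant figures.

Mixed concentration C = ΣQC/ΣQ = (1.580·2.800 + 0.2990·173.0) / 1.879 = 56.15/1.879 = 29.88 mg/L; combined flow 1.879 m³/s.
Travel time t = 36.3·1000 / 0.31 = 117100 s = 32.53 h.
Half-life 77.3 h → k = ln 2 / 77.3 = 0.008967 h⁻¹ = 0.2152 d⁻¹.
Applying C = C₀e^(−kt): 29.88 × 0.7470 = 22.32 mg/L.
Second outfall: C = (1.879·22.32 + 0.2980·77.00)/2.177 = 29.81 mg/L.

29.8 mg/L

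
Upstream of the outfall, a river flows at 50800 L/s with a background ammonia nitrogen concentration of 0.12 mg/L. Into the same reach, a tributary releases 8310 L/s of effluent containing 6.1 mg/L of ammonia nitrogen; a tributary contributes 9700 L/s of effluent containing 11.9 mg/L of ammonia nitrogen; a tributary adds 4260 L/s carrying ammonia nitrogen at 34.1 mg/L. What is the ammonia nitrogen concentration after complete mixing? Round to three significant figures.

Mass balance: C = (50800·0.1200 + 8310·6.100 + 9700·11.90 + 4260·34.10) / 73070 = 317500/73070 = 4.345 mg/L.

4.34 mg/L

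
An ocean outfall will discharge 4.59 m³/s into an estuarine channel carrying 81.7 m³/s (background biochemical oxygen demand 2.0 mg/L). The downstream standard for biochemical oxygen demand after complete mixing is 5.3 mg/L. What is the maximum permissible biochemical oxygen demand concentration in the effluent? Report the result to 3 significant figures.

64.0 mg/L

At the limit, (Qr·Cr + Qe·Cₑ)/(Qr + Qe) = 5.3:
Cₑ = (86.29·5.3 − 81.70·2.000) / 4.590 = 64.04 mg/L.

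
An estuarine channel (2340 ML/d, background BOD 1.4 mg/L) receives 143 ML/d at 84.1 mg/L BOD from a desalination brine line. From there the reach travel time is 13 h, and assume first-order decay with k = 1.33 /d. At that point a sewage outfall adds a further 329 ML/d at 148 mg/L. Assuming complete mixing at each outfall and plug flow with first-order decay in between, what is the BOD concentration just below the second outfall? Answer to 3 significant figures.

Conservation of mass: C = (2340·1.400 + 143.0·84.10) / 2483 = 15300/2483 = 6.163 mg/L; combined flow 2483 ML/d.
Applying C = C₀e^(−kt): 6.163 × 0.4865 = 2.999 mg/L.
Second outfall: C = (2483·2.999 + 329.0·148.0)/2812 = 19.96 mg/L.

20.0 mg/L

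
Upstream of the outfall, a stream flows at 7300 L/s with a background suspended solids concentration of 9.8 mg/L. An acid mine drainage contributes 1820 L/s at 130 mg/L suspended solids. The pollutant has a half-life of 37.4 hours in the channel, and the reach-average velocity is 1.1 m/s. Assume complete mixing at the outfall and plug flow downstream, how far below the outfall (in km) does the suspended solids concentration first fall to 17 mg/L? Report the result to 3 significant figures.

Mixed concentration C = ΣQC/ΣQ = (7300·9.800 + 1820·130.0) / 9120 = 308100/9120 = 33.79 mg/L.
Half-life 37.4 h → k = ln 2 / 37.4 = 0.01853 h⁻¹ = 0.4448 d⁻¹.
Set 33.79·exp(−k·t) = 17 → t = ln(33.79/17)/k = 133400 s = 37.06 h.
Distance = v·t = 1.1·133400 = 146800 m = 146.8 km.

147 km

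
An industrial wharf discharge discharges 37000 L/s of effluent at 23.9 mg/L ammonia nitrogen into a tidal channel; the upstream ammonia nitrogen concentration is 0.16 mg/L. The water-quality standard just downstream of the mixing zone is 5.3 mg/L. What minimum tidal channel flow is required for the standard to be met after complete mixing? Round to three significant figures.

Set C_mix = 5.3: (Q·0.1600 + 37000·23.90) / (Q + 37000) = 5.3
→ Q = 37000·(23.90 − 5.3)/(5.3 − 0.1600) = 133900 L/s.

134000 L/s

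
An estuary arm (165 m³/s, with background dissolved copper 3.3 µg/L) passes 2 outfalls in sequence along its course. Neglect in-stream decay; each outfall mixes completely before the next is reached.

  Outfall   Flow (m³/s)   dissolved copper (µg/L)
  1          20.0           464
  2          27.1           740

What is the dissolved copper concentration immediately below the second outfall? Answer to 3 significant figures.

141 µg/L

After outfall 1: Q = 165.0 + 20.00 = 185.0 m³/s; C = (165.0·3.300 + 20.00·464.0)/185.0 = 53.11 µg/L.
After outfall 2: Q = 185.0 + 27.10 = 212.1 m³/s; C = (185.0·53.11 + 27.10·740.0)/212.1 = 140.9 µg/L.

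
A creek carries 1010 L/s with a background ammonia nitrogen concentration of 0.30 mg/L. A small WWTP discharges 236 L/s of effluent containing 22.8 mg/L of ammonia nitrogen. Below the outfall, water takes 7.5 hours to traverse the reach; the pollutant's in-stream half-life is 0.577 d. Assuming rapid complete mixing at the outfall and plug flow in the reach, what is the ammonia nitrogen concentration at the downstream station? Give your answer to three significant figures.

3.13 mg/L

Mass balance: C = (1010·0.3000 + 236.0·22.80) / 1246 = 5684/1246 = 4.562 mg/L.
Half-life 0.577 d → k = ln 2 / 0.577 = 1.201 d⁻¹.
First-order decay: C = 4.562·exp(−k·t) = 4.562·0.6870 = 3.134 mg/L.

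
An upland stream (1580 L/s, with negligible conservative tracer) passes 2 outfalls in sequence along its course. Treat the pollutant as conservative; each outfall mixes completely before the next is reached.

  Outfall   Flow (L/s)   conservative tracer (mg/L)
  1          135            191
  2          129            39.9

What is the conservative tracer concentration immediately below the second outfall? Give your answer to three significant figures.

After outfall 1: Q = 1580 + 135.0 = 1715 L/s; C = (1580·0 + 135.0·191.0)/1715 = 15.03 mg/L.
After outfall 2: Q = 1715 + 129.0 = 1844 L/s; C = (1715·15.03 + 129.0·39.90)/1844 = 16.77 mg/L.

16.8 mg/L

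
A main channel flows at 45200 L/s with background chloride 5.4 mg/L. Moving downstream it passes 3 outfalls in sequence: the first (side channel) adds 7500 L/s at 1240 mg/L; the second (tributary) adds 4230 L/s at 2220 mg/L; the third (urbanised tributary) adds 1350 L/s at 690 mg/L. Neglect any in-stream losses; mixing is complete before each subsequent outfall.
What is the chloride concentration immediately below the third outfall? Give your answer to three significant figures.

341 mg/L

After outfall 1: Q = 45200 + 7500 = 52700 L/s; C = (45200·5.400 + 7500·1240)/52700 = 181.1 mg/L.
After outfall 2: Q = 52700 + 4230 = 56930 L/s; C = (52700·181.1 + 4230·2220)/56930 = 332.6 mg/L.
After outfall 3: Q = 56930 + 1350 = 58280 L/s; C = (56930·332.6 + 1350·690.0)/58280 = 340.9 mg/L.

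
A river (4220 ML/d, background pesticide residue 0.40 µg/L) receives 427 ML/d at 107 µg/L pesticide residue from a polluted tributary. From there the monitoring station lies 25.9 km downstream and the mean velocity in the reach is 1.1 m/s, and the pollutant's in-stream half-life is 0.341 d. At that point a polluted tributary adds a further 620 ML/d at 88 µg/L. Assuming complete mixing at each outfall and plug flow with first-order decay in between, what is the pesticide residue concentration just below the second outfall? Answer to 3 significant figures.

15.5 µg/L

Mass balance: C = (4220·0.4000 + 427.0·107.0) / 4647 = 47380/4647 = 10.20 µg/L; combined flow 4647 ML/d.
Travel time t = 25.9·1000 / 1.1 = 23550 s = 6.540 h.
Half-life 0.341 d → k = ln 2 / 0.341 = 2.033 d⁻¹.
Decay over the reach: 10.20·exp(−kt) = 10.20·0.5747 = 5.859 µg/L.
At the second outfall, C = (4647·5.859 + 620.0·88.00) / (4647 + 620.0) = 15.53 µg/L.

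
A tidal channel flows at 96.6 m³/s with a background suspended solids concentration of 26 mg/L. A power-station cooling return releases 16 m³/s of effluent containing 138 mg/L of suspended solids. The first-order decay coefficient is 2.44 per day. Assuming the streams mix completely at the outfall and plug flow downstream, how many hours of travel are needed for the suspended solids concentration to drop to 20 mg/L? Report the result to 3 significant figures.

7.28 h

Mixed concentration C = ΣQC/ΣQ = (96.60·26.00 + 16.00·138.0) / 112.6 = 4720/112.6 = 41.91 mg/L.
41.91·exp(−k·t) = 20 → t = ln(41.91/20)/k = 26200 s = 7.278 h.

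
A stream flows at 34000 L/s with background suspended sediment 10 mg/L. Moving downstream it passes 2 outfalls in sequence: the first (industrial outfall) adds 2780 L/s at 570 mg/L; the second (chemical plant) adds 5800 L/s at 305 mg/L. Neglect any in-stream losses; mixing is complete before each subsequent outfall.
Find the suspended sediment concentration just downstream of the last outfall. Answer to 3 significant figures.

86.7 mg/L

Below outfall 1: Q → 36780 L/s, C = (34000·10.00 + 2780·570.0)/36780 = 52.33 mg/L.
Below outfall 2: Q → 42580 L/s, C = (36780·52.33 + 5800·305.0)/42580 = 86.74 mg/L.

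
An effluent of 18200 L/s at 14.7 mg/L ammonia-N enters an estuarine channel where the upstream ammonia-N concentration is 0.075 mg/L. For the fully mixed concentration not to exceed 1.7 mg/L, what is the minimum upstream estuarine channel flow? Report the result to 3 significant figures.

Set C_mix = 1.7: (Q·0.07500 + 18200·14.70) / (Q + 18200) = 1.7
→ Q = 18200·(14.70 − 1.7)/(1.7 − 0.07500) = 145600 L/s.

146000 L/s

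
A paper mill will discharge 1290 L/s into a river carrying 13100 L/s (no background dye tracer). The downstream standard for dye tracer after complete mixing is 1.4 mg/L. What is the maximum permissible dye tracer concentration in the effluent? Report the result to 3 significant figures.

At the limit, (Qr·Cr + Qe·Cₑ)/(Qr + Qe) = 1.4:
Cₑ = (14390·1.4 − 13100·0) / 1290 = 15.62 mg/L.

15.6 mg/L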